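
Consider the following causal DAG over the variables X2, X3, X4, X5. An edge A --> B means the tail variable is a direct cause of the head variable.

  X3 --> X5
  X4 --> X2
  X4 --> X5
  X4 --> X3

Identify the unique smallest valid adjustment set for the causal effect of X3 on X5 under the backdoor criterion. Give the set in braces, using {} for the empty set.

{X4}

Variables eligible for adjustment (non-descendants of X3, excluding X3 and X5): {X2, X4}.
Backdoor paths from X3 to X5:
  P1: X3 <- X4 -> X5
The empty set is not sufficient: P1 (X3 <- X4 -> X5) has no collider blocking it and no conditioned non-collider, so it is open.
Try {X4}:
  P1: blocked at fork node X4 ∈ conditioning set.
{X4} contains no descendant of X3 and blocks every backdoor path.
No other singleton works — e.g. {X2} leaves P1 open — so {X4} is the unique smallest valid adjustment set.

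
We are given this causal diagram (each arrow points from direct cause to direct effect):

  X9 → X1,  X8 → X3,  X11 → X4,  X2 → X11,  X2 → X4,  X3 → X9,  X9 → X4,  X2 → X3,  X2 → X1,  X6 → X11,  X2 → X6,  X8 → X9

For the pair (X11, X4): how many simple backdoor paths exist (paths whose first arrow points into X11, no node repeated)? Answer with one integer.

8

A backdoor path from X11 to X4 is any simple undirected path whose first edge points into X11 (i.e. leaves X11 via a parent).
Parents of X11: {X2, X6}.
Enumerating:
  P1: X11 <- X2 -> X3 <- X8 -> X9 -> X4
  P2: X11 <- X2 -> X3 -> X9 -> X4
  P3: X11 <- X2 -> X1 <- X9 -> X4
  P4: X11 <- X2 -> X4
  P5: X11 <- X6 <- X2 -> X3 <- X8 -> X9 -> X4
  P6: X11 <- X6 <- X2 -> X3 -> X9 -> X4
  P7: X11 <- X6 <- X2 -> X1 <- X9 -> X4
  P8: X11 <- X6 <- X2 -> X4
That exhausts the simple backdoor paths. Count: 8.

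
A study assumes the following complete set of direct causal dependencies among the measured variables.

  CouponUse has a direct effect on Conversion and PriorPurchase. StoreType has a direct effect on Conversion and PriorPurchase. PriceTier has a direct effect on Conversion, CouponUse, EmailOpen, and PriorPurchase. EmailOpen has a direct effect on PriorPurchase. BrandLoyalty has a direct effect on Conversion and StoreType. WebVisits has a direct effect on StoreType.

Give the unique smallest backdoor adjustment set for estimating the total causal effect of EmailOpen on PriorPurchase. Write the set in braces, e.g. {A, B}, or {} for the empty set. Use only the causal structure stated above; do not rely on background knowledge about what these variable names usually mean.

Variables eligible for adjustment (non-descendants of EmailOpen, excluding EmailOpen and PriorPurchase): {BrandLoyalty, Conversion, CouponUse, PriceTier, StoreType, WebVisits}.
Backdoor paths from EmailOpen to PriorPurchase:
  P1: EmailOpen <- PriceTier -> CouponUse -> Conversion <- BrandLoyalty -> StoreType -> PriorPurchase
  P2: EmailOpen <- PriceTier -> CouponUse -> Conversion <- StoreType -> PriorPurchase
  P3: EmailOpen <- PriceTier -> CouponUse -> PriorPurchase
  P4: EmailOpen <- PriceTier -> Conversion <- BrandLoyalty -> StoreType -> PriorPurchase
  P5: EmailOpen <- PriceTier -> Conversion <- StoreType -> PriorPurchase
  P6: EmailOpen <- PriceTier -> Conversion <- CouponUse -> PriorPurchase
  P7: EmailOpen <- PriceTier -> PriorPurchase
The empty set is not sufficient: P3 (EmailOpen <- PriceTier -> CouponUse -> PriorPurchase) has no collider blocking it and no conditioned non-collider, so it is open.
Try {PriceTier}:
  P1: blocked at fork node PriceTier ∈ conditioning set.
  P2: blocked at fork node PriceTier ∈ conditioning set.
  P3: blocked at fork node PriceTier ∈ conditioning set.
  P4: blocked at fork node PriceTier ∈ conditioning set.
  P5: blocked at fork node PriceTier ∈ conditioning set.
  P6: blocked at fork node PriceTier ∈ conditioning set.
  P7: blocked at fork node PriceTier ∈ conditioning set.
{PriceTier} contains no descendant of EmailOpen and blocks every backdoor path.
No other singleton works — e.g. {WebVisits} leaves P3 open — so {PriceTier} is the unique smallest valid adjustment set.

{PriceTier}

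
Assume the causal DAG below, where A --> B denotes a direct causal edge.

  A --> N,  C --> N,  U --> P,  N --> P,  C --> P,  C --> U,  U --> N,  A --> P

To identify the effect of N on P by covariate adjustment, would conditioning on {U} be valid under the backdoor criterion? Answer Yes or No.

Backdoor paths from N to P (paths whose first edge points into N):
  P1: N <- A -> P
  P2: N <- C -> U -> P
  P3: N <- C -> P
  P4: N <- U <- C -> P
  P5: N <- U -> P
Condition 1 (no descendant of N in the set): holds — descendants of N are {P}; none are in {U}.
Condition 2 (every backdoor path blocked by {U}):
  P1: open — no interior node is in the conditioning set.
  P2: blocked at chain node U ∈ conditioning set.
  P3: open — no interior node is in the conditioning set.
  P4: blocked at chain node U ∈ conditioning set.
  P5: blocked at fork node U ∈ conditioning set.
{U} does not satisfy the backdoor criterion.

No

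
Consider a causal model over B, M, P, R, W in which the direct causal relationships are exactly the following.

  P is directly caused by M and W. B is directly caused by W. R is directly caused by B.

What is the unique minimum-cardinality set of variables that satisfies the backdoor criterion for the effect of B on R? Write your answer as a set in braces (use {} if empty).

Variables eligible for adjustment (non-descendants of B, excluding B and R): {M, P, W}.
Backdoor paths from B to R:
  (none)
With no backdoor paths the empty set already satisfies the criterion, and it is trivially minimal.

{}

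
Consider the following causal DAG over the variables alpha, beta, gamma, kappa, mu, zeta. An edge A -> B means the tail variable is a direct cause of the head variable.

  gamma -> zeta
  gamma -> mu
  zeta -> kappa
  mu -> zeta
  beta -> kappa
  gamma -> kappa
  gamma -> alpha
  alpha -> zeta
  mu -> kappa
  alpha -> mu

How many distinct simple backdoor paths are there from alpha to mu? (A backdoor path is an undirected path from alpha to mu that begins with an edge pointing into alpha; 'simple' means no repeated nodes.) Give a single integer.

5

A backdoor path from alpha to mu is any simple undirected path whose first edge points into alpha (i.e. leaves alpha via a parent).
Parents of alpha: {gamma}.
Enumerating:
  P1: alpha <- gamma -> mu
  P2: alpha <- gamma -> zeta <- mu
  P3: alpha <- gamma -> zeta -> kappa <- mu
  P4: alpha <- gamma -> kappa <- mu
  P5: alpha <- gamma -> kappa <- zeta <- mu
That exhausts the simple backdoor paths. Count: 5.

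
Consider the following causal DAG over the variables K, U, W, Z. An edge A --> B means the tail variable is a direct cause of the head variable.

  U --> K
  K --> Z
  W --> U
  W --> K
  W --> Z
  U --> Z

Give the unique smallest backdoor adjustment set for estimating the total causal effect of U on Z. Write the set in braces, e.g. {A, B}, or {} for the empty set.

{W}

Variables eligible for adjustment (non-descendants of U, excluding U and Z): {W}.
Backdoor paths from U to Z:
  P1: U <- W -> K -> Z
  P2: U <- W -> Z
The empty set is not sufficient: P1 (U <- W -> K -> Z) has no collider blocking it and no conditioned non-collider, so it is open.
Try {W}:
  P1: blocked at fork node W ∈ conditioning set.
  P2: blocked at fork node W ∈ conditioning set.
{W} contains no descendant of U and blocks every backdoor path.
{W} is the unique smallest valid adjustment set.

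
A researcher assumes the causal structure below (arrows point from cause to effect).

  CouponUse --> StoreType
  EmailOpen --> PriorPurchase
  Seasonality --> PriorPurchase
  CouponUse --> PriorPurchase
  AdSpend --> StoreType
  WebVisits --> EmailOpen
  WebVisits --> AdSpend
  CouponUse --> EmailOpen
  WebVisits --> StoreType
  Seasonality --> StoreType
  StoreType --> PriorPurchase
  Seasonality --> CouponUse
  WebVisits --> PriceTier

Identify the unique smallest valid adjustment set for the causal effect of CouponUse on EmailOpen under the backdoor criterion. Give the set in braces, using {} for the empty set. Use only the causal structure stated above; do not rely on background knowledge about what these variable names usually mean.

{}

Variables eligible for adjustment (non-descendants of CouponUse, excluding CouponUse and EmailOpen): {AdSpend, PriceTier, Seasonality, WebVisits}.
Backdoor paths from CouponUse to EmailOpen:
  P1: CouponUse <- Seasonality -> StoreType <- WebVisits -> EmailOpen
  P2: CouponUse <- Seasonality -> StoreType <- AdSpend <- WebVisits -> EmailOpen
  P3: CouponUse <- Seasonality -> StoreType -> PriorPurchase <- EmailOpen
  P4: CouponUse <- Seasonality -> PriorPurchase <- EmailOpen
  P5: CouponUse <- Seasonality -> PriorPurchase <- StoreType <- WebVisits -> EmailOpen
  P6: CouponUse <- Seasonality -> PriorPurchase <- StoreType <- AdSpend <- WebVisits -> EmailOpen
Each backdoor path contains an unconditioned collider, so every path is already blocked with the empty conditioning set:
  P1: blocked at collider StoreType (neither it nor any descendant is in the conditioning set).
  P2: blocked at collider StoreType (neither it nor any descendant is in the conditioning set).
  P3: blocked at collider PriorPurchase (neither it nor any descendant is in the conditioning set).
  P4: blocked at collider PriorPurchase (neither it nor any descendant is in the conditioning set).
  P5: blocked at collider PriorPurchase (neither it nor any descendant is in the conditioning set).
  P6: blocked at collider PriorPurchase (neither it nor any descendant is in the conditioning set).
The empty set is therefore the unique smallest valid set.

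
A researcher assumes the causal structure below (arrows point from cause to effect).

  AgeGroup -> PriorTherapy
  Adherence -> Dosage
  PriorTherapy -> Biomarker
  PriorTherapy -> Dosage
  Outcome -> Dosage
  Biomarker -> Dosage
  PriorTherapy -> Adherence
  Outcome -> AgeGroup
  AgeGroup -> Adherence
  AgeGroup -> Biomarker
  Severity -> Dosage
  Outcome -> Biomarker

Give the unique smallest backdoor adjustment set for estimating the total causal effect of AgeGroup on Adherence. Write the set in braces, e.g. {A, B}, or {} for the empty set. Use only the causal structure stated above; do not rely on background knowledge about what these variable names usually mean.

{}

Variables eligible for adjustment (non-descendants of AgeGroup, excluding AgeGroup and Adherence): {Outcome, Severity}.
Backdoor paths from AgeGroup to Adherence:
  P1: AgeGroup <- Outcome -> Biomarker <- PriorTherapy -> Adherence
  P2: AgeGroup <- Outcome -> Biomarker <- PriorTherapy -> Dosage <- Adherence
  P3: AgeGroup <- Outcome -> Biomarker -> Dosage <- PriorTherapy -> Adherence
  P4: AgeGroup <- Outcome -> Biomarker -> Dosage <- Adherence
  P5: AgeGroup <- Outcome -> Dosage <- PriorTherapy -> Adherence
  P6: AgeGroup <- Outcome -> Dosage <- Biomarker <- PriorTherapy -> Adherence
  P7: AgeGroup <- Outcome -> Dosage <- Adherence
Each backdoor path contains an unconditioned collider, so every path is already blocked with the empty conditioning set:
  P1: blocked at collider Biomarker (neither it nor any descendant is in the conditioning set).
  P2: blocked at collider Biomarker (neither it nor any descendant is in the conditioning set).
  P3: blocked at collider Dosage (neither it nor any descendant is in the conditioning set).
  P4: blocked at collider Dosage (neither it nor any descendant is in the conditioning set).
  P5: blocked at collider Dosage (neither it nor any descendant is in the conditioning set).
  P6: blocked at collider Dosage (neither it nor any descendant is in the conditioning set).
  P7: blocked at collider Dosage (neither it nor any descendant is in the conditioning set).
The empty set is therefore the unique smallest valid set.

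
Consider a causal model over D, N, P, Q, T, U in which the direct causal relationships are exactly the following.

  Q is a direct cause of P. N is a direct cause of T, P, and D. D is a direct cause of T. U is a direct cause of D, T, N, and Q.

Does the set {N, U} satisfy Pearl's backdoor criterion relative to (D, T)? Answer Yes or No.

Yes

Backdoor paths from D to T (paths whose first edge points into D):
  P1: D <- U -> N -> T
  P2: D <- U -> Q -> P <- N -> T
  P3: D <- U -> T
  P4: D <- N <- U -> T
  P5: D <- N -> T
  P6: D <- N -> P <- Q <- U -> T
Condition 1 (no descendant of D in the set): holds — descendants of D are {T}; none are in {N, U}.
Condition 2 (every backdoor path blocked by {N, U}):
  P1: blocked at fork node U ∈ conditioning set.
  P2: blocked at fork node U ∈ conditioning set.
  P3: blocked at fork node U ∈ conditioning set.
  P4: blocked at chain node N ∈ conditioning set.
  P5: blocked at fork node N ∈ conditioning set.
  P6: blocked at fork node N ∈ conditioning set.
{N, U} satisfies the backdoor criterion.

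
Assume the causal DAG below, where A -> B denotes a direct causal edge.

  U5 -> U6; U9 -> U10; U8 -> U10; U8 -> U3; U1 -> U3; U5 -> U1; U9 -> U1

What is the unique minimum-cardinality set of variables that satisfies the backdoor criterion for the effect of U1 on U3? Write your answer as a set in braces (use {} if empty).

Variables eligible for adjustment (non-descendants of U1, excluding U1 and U3): {U10, U5, U6, U8, U9}.
Backdoor paths from U1 to U3:
  P1: U1 <- U9 -> U10 <- U8 -> U3
Each backdoor path contains an unconditioned collider, so every path is already blocked with the empty conditioning set:
  P1: blocked at collider U10 (neither it nor any descendant is in the conditioning set).
The empty set is therefore the unique smallest valid set.

{}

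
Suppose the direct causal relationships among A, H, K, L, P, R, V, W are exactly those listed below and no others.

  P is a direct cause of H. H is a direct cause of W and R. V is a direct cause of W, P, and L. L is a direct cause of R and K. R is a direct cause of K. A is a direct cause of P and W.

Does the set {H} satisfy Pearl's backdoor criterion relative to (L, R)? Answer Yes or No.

Yes

Backdoor paths from L to R (paths whose first edge points into L):
  P1: L <- V -> P <- A -> W <- H -> R
  P2: L <- V -> P -> H -> R
  P3: L <- V -> W <- A -> P -> H -> R
  P4: L <- V -> W <- H -> R
Condition 1 (no descendant of L in the set): holds — descendants of L are {K, R}; none are in {H}.
Condition 2 (every backdoor path blocked by {H}):
  P1: blocked at collider W (neither it nor any descendant is in the conditioning set).
  P2: blocked at chain node H ∈ conditioning set.
  P3: blocked at collider W (neither it nor any descendant is in the conditioning set).
  P4: blocked at collider W (neither it nor any descendant is in the conditioning set).
{H} satisfies the backdoor criterion.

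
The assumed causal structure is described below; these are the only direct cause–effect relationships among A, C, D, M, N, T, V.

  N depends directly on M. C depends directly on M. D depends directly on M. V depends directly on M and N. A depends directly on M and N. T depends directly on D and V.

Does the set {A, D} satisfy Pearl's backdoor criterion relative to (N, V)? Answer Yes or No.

Backdoor paths from N to V (paths whose first edge points into N):
  P1: N <- M -> D -> T <- V
  P2: N <- M -> V
Condition 1 (no descendant of N in the set): FAILS — A is a descendant of N.
Condition 2 (every backdoor path blocked by {A, D}):
  P1: blocked at chain node D ∈ conditioning set.
  P2: open — no interior node is in the conditioning set.
{A, D} does not satisfy the backdoor criterion.

No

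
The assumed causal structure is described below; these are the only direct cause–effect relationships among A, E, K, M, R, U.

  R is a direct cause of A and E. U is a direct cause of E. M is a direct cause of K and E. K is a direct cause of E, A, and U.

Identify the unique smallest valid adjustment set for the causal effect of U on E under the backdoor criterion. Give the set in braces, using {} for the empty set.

{K}

Variables eligible for adjustment (non-descendants of U, excluding U and E): {A, K, M, R}.
Backdoor paths from U to E:
  P1: U <- K <- M -> E
  P2: U <- K -> A <- R -> E
  P3: U <- K -> E
The empty set is not sufficient: P1 (U <- K <- M -> E) has no collider blocking it and no conditioned non-collider, so it is open.
Try {K}:
  P1: blocked at chain node K ∈ conditioning set.
  P2: blocked at fork node K ∈ conditioning set.
  P3: blocked at fork node K ∈ conditioning set.
{K} contains no descendant of U and blocks every backdoor path.
No other singleton works — e.g. {M} leaves P3 open — so {K} is the unique smallest valid adjustment set.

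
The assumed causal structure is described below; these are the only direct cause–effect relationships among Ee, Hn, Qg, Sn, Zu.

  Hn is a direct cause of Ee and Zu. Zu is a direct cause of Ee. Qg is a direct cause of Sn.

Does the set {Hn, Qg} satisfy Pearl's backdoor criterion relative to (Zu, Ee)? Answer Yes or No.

Yes

Backdoor paths from Zu to Ee (paths whose first edge points into Zu):
  P1: Zu <- Hn -> Ee
Condition 1 (no descendant of Zu in the set): holds — descendants of Zu are {Ee}; none are in {Hn, Qg}.
Condition 2 (every backdoor path blocked by {Hn, Qg}):
  P1: blocked at fork node Hn ∈ conditioning set.
{Hn, Qg} satisfies the backdoor criterion.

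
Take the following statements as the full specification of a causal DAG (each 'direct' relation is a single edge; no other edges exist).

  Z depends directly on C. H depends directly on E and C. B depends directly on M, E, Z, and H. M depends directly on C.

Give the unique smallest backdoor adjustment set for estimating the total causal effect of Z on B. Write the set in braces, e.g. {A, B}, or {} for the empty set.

Variables eligible for adjustment (non-descendants of Z, excluding Z and B): {C, E, H, M}.
Backdoor paths from Z to B:
  P1: Z <- C -> M -> B
  P2: Z <- C -> H <- E -> B
  P3: Z <- C -> H -> B
The empty set is not sufficient: P1 (Z <- C -> M -> B) has no collider blocking it and no conditioned non-collider, so it is open.
Try {C}:
  P1: blocked at fork node C ∈ conditioning set.
  P2: blocked at fork node C ∈ conditioning set.
  P3: blocked at fork node C ∈ conditioning set.
{C} contains no descendant of Z and blocks every backdoor path.
No other singleton works — e.g. {M} leaves P3 open — so {C} is the unique smallest valid adjustment set.

{C}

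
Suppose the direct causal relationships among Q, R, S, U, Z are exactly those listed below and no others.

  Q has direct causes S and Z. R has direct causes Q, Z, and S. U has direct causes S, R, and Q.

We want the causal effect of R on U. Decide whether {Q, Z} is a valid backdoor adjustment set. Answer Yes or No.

Backdoor paths from R to U (paths whose first edge points into R):
  P1: R <- Z -> Q <- S -> U
  P2: R <- Z -> Q -> U
  P3: R <- S -> Q -> U
  P4: R <- S -> U
  P5: R <- Q <- S -> U
  P6: R <- Q -> U
Condition 1 (no descendant of R in the set): holds — descendants of R are {U}; none are in {Q, Z}.
Condition 2 (every backdoor path blocked by {Q, Z}):
  P1: blocked at fork node Z ∈ conditioning set.
  P2: blocked at fork node Z ∈ conditioning set.
  P3: blocked at chain node Q ∈ conditioning set.
  P4: open — no interior node is in the conditioning set.
  P5: blocked at chain node Q ∈ conditioning set.
  P6: blocked at fork node Q ∈ conditioning set.
{Q, Z} does not satisfy the backdoor criterion.

No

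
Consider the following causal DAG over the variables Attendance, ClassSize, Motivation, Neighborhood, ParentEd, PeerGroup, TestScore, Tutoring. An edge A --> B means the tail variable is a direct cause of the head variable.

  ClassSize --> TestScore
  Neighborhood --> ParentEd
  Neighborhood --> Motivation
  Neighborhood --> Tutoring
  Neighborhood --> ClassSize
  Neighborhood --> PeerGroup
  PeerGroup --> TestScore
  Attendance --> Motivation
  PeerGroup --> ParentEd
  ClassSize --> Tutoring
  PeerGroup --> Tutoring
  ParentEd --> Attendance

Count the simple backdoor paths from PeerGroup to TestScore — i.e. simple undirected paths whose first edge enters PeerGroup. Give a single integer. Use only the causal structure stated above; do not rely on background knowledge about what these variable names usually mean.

2

A backdoor path from PeerGroup to TestScore is any simple undirected path whose first edge points into PeerGroup (i.e. leaves PeerGroup via a parent).
Parents of PeerGroup: {Neighborhood}.
Enumerating:
  P1: PeerGroup <- Neighborhood -> ClassSize -> TestScore
  P2: PeerGroup <- Neighborhood -> Tutoring <- ClassSize -> TestScore
That exhausts the simple backdoor paths. Count: 2.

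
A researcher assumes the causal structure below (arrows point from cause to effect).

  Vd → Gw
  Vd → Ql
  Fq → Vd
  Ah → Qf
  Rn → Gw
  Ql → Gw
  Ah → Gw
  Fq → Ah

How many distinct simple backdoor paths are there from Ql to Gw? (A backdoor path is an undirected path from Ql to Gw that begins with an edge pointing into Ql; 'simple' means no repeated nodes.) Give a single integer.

2

A backdoor path from Ql to Gw is any simple undirected path whose first edge points into Ql (i.e. leaves Ql via a parent).
Parents of Ql: {Vd}.
Enumerating:
  P1: Ql <- Vd <- Fq -> Ah -> Gw
  P2: Ql <- Vd -> Gw
That exhausts the simple backdoor paths. Count: 2.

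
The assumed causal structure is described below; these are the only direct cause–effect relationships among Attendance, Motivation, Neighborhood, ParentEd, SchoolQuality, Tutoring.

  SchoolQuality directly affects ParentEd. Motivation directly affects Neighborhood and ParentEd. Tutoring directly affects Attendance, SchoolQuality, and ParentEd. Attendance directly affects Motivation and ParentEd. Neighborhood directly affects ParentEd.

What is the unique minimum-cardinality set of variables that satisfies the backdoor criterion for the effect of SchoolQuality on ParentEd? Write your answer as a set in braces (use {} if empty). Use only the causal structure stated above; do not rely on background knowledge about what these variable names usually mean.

Variables eligible for adjustment (non-descendants of SchoolQuality, excluding SchoolQuality and ParentEd): {Attendance, Motivation, Neighborhood, Tutoring}.
Backdoor paths from SchoolQuality to ParentEd:
  P1: SchoolQuality <- Tutoring -> Attendance -> Motivation -> Neighborhood -> ParentEd
  P2: SchoolQuality <- Tutoring -> Attendance -> Motivation -> ParentEd
  P3: SchoolQuality <- Tutoring -> Attendance -> ParentEd
  P4: SchoolQuality <- Tutoring -> ParentEd
The empty set is not sufficient: P1 (SchoolQuality <- Tutoring -> Attendance -> Motivation -> Neighborhood -> ParentEd) has no collider blocking it and no conditioned non-collider, so it is open.
Try {Tutoring}:
  P1: blocked at fork node Tutoring ∈ conditioning set.
  P2: blocked at fork node Tutoring ∈ conditioning set.
  P3: blocked at fork node Tutoring ∈ conditioning set.
  P4: blocked at fork node Tutoring ∈ conditioning set.
{Tutoring} contains no descendant of SchoolQuality and blocks every backdoor path.
No other singleton works — e.g. {Attendance} leaves P4 open — so {Tutoring} is the unique smallest valid adjustment set.

{Tutoring}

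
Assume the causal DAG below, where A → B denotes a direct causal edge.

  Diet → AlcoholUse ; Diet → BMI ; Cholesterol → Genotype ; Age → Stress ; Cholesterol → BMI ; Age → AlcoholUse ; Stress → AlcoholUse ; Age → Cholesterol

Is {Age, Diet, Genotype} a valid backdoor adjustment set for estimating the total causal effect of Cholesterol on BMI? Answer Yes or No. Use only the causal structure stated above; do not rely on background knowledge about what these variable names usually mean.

No

Backdoor paths from Cholesterol to BMI (paths whose first edge points into Cholesterol):
  P1: Cholesterol <- Age -> Stress -> AlcoholUse <- Diet -> BMI
  P2: Cholesterol <- Age -> AlcoholUse <- Diet -> BMI
Condition 1 (no descendant of Cholesterol in the set): FAILS — Genotype is a descendant of Cholesterol.
Condition 2 (every backdoor path blocked by {Age, Diet, Genotype}):
  P1: blocked at fork node Age ∈ conditioning set.
  P2: blocked at fork node Age ∈ conditioning set.
{Age, Diet, Genotype} does not satisfy the backdoor criterion.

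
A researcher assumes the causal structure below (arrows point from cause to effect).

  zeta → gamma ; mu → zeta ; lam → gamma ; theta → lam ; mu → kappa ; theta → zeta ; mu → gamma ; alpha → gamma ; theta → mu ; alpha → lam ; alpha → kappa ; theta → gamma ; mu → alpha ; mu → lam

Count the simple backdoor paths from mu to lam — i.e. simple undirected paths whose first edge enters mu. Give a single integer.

5

A backdoor path from mu to lam is any simple undirected path whose first edge points into mu (i.e. leaves mu via a parent).
Parents of mu: {theta}.
Enumerating:
  P1: mu <- theta -> lam
  P2: mu <- theta -> zeta -> gamma <- alpha -> lam
  P3: mu <- theta -> zeta -> gamma <- lam
  P4: mu <- theta -> gamma <- alpha -> lam
  P5: mu <- theta -> gamma <- lam
That exhausts the simple backdoor paths. Count: 5.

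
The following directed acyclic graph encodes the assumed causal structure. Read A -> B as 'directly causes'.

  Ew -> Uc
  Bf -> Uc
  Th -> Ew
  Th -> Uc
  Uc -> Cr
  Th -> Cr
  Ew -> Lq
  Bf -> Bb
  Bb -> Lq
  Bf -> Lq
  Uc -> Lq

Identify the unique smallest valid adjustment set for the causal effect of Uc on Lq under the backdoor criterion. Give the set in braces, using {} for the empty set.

{Bf, Ew}

Variables eligible for adjustment (non-descendants of Uc, excluding Uc and Lq): {Bb, Bf, Ew, Th}.
Backdoor paths from Uc to Lq:
  P1: Uc <- Th -> Ew -> Lq
  P2: Uc <- Bf -> Bb -> Lq
  P3: Uc <- Bf -> Lq
  P4: Uc <- Ew -> Lq
The empty set is not sufficient: P1 (Uc <- Th -> Ew -> Lq) has no collider blocking it and no conditioned non-collider, so it is open.
Try {Bf, Ew}:
  P1: blocked at chain node Ew ∈ conditioning set.
  P2: blocked at fork node Bf ∈ conditioning set.
  P3: blocked at fork node Bf ∈ conditioning set.
  P4: blocked at fork node Ew ∈ conditioning set.
{Bf, Ew} contains no descendant of Uc and blocks every backdoor path.
Every element of {Bf, Ew} is needed (dropping Bf leaves P2 open; dropping Ew leaves P1 open), so no proper subset is valid.
Among all size-2 subsets of the eligible variables, only {Bf, Ew} blocks every backdoor path, so it is the unique smallest valid adjustment set.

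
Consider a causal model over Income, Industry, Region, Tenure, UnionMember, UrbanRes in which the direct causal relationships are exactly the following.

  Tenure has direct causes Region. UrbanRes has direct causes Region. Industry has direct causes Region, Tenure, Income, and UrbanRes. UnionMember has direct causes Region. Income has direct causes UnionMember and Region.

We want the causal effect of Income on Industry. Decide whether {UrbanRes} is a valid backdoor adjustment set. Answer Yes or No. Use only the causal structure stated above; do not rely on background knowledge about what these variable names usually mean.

Backdoor paths from Income to Industry (paths whose first edge points into Income):
  P1: Income <- Region -> Tenure -> Industry
  P2: Income <- Region -> UrbanRes -> Industry
  P3: Income <- Region -> Industry
  P4: Income <- UnionMember <- Region -> Tenure -> Industry
  P5: Income <- UnionMember <- Region -> UrbanRes -> Industry
  P6: Income <- UnionMember <- Region -> Industry
Condition 1 (no descendant of Income in the set): holds — descendants of Income are {Industry}; none are in {UrbanRes}.
Condition 2 (every backdoor path blocked by {UrbanRes}):
  P1: open — no interior node is in the conditioning set.
  P2: blocked at chain node UrbanRes ∈ conditioning set.
  P3: open — no interior node is in the conditioning set.
  P4: open — no interior node is in the conditioning set.
  P5: blocked at chain node UrbanRes ∈ conditioning set.
  P6: open — no interior node is in the conditioning set.
{UrbanRes} does not satisfy the backdoor criterion.

No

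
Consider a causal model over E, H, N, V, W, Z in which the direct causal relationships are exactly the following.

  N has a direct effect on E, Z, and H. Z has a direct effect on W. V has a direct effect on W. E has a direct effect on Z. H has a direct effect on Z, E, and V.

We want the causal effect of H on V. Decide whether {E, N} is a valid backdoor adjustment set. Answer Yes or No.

No

Backdoor paths from H to V (paths whose first edge points into H):
  P1: H <- N -> E -> Z -> W <- V
  P2: H <- N -> Z -> W <- V
Condition 1 (no descendant of H in the set): FAILS — E is a descendant of H.
Condition 2 (every backdoor path blocked by {E, N}):
  P1: blocked at fork node N ∈ conditioning set.
  P2: blocked at fork node N ∈ conditioning set.
{E, N} does not satisfy the backdoor criterion.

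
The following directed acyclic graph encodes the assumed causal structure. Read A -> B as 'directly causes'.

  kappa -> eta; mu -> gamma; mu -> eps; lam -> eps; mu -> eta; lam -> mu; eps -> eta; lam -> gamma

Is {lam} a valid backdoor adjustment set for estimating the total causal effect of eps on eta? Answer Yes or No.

Backdoor paths from eps to eta (paths whose first edge points into eps):
  P1: eps <- lam -> mu -> eta
  P2: eps <- lam -> gamma <- mu -> eta
  P3: eps <- mu -> eta
Condition 1 (no descendant of eps in the set): holds — descendants of eps are {eta}; none are in {lam}.
Condition 2 (every backdoor path blocked by {lam}):
  P1: blocked at fork node lam ∈ conditioning set.
  P2: blocked at fork node lam ∈ conditioning set.
  P3: open — no interior node is in the conditioning set.
{lam} does not satisfy the backdoor criterion.

No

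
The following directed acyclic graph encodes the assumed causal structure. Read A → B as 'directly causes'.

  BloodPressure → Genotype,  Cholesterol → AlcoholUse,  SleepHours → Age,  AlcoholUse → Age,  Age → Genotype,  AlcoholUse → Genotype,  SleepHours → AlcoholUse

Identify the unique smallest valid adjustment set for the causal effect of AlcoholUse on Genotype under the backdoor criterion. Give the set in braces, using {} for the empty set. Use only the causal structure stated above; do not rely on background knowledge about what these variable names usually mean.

Variables eligible for adjustment (non-descendants of AlcoholUse, excluding AlcoholUse and Genotype): {BloodPressure, Cholesterol, SleepHours}.
Backdoor paths from AlcoholUse to Genotype:
  P1: AlcoholUse <- SleepHours -> Age -> Genotype
The empty set is not sufficient: P1 (AlcoholUse <- SleepHours -> Age -> Genotype) has no collider blocking it and no conditioned non-collider, so it is open.
Try {SleepHours}:
  P1: blocked at fork node SleepHours ∈ conditioning set.
{SleepHours} contains no descendant of AlcoholUse and blocks every backdoor path.
No other singleton works — e.g. {Cholesterol} leaves P1 open — so {SleepHours} is the unique smallest valid adjustment set.

{SleepHours}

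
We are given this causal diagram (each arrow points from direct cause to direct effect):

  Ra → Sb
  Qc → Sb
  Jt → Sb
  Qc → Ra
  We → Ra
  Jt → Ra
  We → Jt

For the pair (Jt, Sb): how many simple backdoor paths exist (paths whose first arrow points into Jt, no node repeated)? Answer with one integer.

A backdoor path from Jt to Sb is any simple undirected path whose first edge points into Jt (i.e. leaves Jt via a parent).
Parents of Jt: {We}.
Enumerating:
  P1: Jt <- We -> Ra <- Qc -> Sb
  P2: Jt <- We -> Ra -> Sb
That exhausts the simple backdoor paths. Count: 2.

2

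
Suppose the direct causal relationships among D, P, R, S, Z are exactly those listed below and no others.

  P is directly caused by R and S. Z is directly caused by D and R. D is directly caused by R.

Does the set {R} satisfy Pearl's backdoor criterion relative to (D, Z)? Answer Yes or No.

Yes

Backdoor paths from D to Z (paths whose first edge points into D):
  P1: D <- R -> Z
Condition 1 (no descendant of D in the set): holds — descendants of D are {Z}; none are in {R}.
Condition 2 (every backdoor path blocked by {R}):
  P1: blocked at fork node R ∈ conditioning set.
{R} satisfies the backdoor criterion.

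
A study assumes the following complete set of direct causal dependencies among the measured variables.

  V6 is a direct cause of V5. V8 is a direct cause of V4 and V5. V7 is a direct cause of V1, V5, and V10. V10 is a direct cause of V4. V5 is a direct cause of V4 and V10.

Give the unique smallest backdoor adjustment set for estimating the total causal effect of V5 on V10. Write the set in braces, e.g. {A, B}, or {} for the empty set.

{V7}

Variables eligible for adjustment (non-descendants of V5, excluding V5 and V10): {V1, V6, V7, V8}.
Backdoor paths from V5 to V10:
  P1: V5 <- V8 -> V4 <- V10
  P2: V5 <- V7 -> V10
The empty set is not sufficient: P2 (V5 <- V7 -> V10) has no collider blocking it and no conditioned non-collider, so it is open.
Try {V7}:
  P1: blocked at collider V4 (neither it nor any descendant is in the conditioning set).
  P2: blocked at fork node V7 ∈ conditioning set.
{V7} contains no descendant of V5 and blocks every backdoor path.
No other singleton works — e.g. {V6} leaves P2 open — so {V7} is the unique smallest valid adjustment set.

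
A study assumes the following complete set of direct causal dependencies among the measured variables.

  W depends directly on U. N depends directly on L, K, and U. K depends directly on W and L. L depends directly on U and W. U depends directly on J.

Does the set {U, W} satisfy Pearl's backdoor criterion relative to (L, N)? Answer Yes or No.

Backdoor paths from L to N (paths whose first edge points into L):
  P1: L <- U -> W -> K -> N
  P2: L <- U -> N
  P3: L <- W <- U -> N
  P4: L <- W -> K -> N
Condition 1 (no descendant of L in the set): holds — descendants of L are {K, N}; none are in {U, W}.
Condition 2 (every backdoor path blocked by {U, W}):
  P1: blocked at fork node U ∈ conditioning set.
  P2: blocked at fork node U ∈ conditioning set.
  P3: blocked at chain node W ∈ conditioning set.
  P4: blocked at fork node W ∈ conditioning set.
{U, W} satisfies the backdoor criterion.

Yes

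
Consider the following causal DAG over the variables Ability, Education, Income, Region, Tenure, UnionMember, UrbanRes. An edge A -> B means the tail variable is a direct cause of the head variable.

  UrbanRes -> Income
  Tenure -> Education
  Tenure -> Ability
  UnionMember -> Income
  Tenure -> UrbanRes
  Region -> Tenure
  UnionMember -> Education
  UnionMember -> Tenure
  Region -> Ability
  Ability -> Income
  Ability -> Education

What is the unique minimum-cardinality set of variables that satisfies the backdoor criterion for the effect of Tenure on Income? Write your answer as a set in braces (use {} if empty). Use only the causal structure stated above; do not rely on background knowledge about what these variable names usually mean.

{Region, UnionMember}

Variables eligible for adjustment (non-descendants of Tenure, excluding Tenure and Income): {Region, UnionMember}.
Backdoor paths from Tenure to Income:
  P1: Tenure <- UnionMember -> Education <- Ability -> Income
  P2: Tenure <- UnionMember -> Income
  P3: Tenure <- Region -> Ability -> Education <- UnionMember -> Income
  P4: Tenure <- Region -> Ability -> Income
The empty set is not sufficient: P2 (Tenure <- UnionMember -> Income) has no collider blocking it and no conditioned non-collider, so it is open.
Try {Region, UnionMember}:
  P1: blocked at fork node UnionMember ∈ conditioning set.
  P2: blocked at fork node UnionMember ∈ conditioning set.
  P3: blocked at fork node Region ∈ conditioning set.
  P4: blocked at fork node Region ∈ conditioning set.
{Region, UnionMember} contains no descendant of Tenure and blocks every backdoor path.
Every element of {Region, UnionMember} is needed (dropping Region leaves P4 open; dropping UnionMember leaves P2 open), so no proper subset is valid.
Among all size-2 subsets of the eligible variables, only {Region, UnionMember} blocks every backdoor path, so it is the unique smallest valid adjustment set.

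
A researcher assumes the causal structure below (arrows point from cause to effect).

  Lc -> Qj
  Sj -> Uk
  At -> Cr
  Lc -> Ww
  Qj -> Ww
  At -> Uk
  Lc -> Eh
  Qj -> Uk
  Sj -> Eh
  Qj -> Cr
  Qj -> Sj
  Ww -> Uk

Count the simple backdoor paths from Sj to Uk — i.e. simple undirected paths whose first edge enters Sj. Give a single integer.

A backdoor path from Sj to Uk is any simple undirected path whose first edge points into Sj (i.e. leaves Sj via a parent).
Parents of Sj: {Qj}.
Enumerating:
  P1: Sj <- Qj <- Lc -> Ww -> Uk
  P2: Sj <- Qj -> Ww -> Uk
  P3: Sj <- Qj -> Uk
  P4: Sj <- Qj -> Cr <- At -> Uk
That exhausts the simple backdoor paths. Count: 4.

4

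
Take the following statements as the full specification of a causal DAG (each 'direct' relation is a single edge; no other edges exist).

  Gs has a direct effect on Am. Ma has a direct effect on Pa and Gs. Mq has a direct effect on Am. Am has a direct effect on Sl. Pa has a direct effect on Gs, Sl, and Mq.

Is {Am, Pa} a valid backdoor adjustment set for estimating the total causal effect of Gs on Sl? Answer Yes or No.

No

Backdoor paths from Gs to Sl (paths whose first edge points into Gs):
  P1: Gs <- Ma -> Pa -> Mq -> Am -> Sl
  P2: Gs <- Ma -> Pa -> Sl
  P3: Gs <- Pa -> Mq -> Am -> Sl
  P4: Gs <- Pa -> Sl
Condition 1 (no descendant of Gs in the set): FAILS — Am is a descendant of Gs.
Condition 2 (every backdoor path blocked by {Am, Pa}):
  P1: blocked at chain node Pa ∈ conditioning set.
  P2: blocked at chain node Pa ∈ conditioning set.
  P3: blocked at fork node Pa ∈ conditioning set.
  P4: blocked at fork node Pa ∈ conditioning set.
{Am, Pa} does not satisfy the backdoor criterion.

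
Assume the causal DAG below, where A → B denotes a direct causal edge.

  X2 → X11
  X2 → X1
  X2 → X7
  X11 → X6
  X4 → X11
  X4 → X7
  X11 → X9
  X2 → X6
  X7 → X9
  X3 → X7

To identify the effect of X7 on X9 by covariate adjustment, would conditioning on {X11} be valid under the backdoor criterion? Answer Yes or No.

Backdoor paths from X7 to X9 (paths whose first edge points into X7):
  P1: X7 <- X2 -> X11 -> X9
  P2: X7 <- X2 -> X6 <- X11 -> X9
  P3: X7 <- X4 -> X11 -> X9
Condition 1 (no descendant of X7 in the set): holds — descendants of X7 are {X9}; none are in {X11}.
Condition 2 (every backdoor path blocked by {X11}):
  P1: blocked at chain node X11 ∈ conditioning set.
  P2: blocked at collider X6 (neither it nor any descendant is in the conditioning set).
  P3: blocked at chain node X11 ∈ conditioning set.
{X11} satisfies the backdoor criterion.

Yes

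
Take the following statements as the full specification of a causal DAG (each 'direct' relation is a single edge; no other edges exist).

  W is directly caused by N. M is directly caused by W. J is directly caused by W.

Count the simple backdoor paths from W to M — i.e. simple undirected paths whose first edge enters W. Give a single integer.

A backdoor path from W to M is any simple undirected path whose first edge points into W (i.e. leaves W via a parent).
Parents of W: {N}.
No simple path from any parent of W reaches M without revisiting W, so there are no backdoor paths.

0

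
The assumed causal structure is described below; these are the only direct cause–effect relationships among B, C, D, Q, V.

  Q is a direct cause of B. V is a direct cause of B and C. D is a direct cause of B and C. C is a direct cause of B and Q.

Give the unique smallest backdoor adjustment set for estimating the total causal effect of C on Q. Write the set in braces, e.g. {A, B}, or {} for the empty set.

Variables eligible for adjustment (non-descendants of C, excluding C and Q): {D, V}.
Backdoor paths from C to Q:
  P1: C <- D -> B <- Q
  P2: C <- V -> B <- Q
Each backdoor path contains an unconditioned collider, so every path is already blocked with the empty conditioning set:
  P1: blocked at collider B (neither it nor any descendant is in the conditioning set).
  P2: blocked at collider B (neither it nor any descendant is in the conditioning set).
The empty set is therefore the unique smallest valid set.

{}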